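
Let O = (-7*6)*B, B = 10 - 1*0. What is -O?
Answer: 420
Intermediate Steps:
B = 10 (B = 10 + 0 = 10)
O = -420 (O = -7*6*10 = -42*10 = -420)
-O = -1*(-420) = 420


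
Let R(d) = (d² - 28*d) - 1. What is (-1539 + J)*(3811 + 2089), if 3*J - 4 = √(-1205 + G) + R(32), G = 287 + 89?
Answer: -26467400/3 + 5900*I*√829/3 ≈ -8.8225e+6 + 56625.0*I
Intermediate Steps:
G = 376
R(d) = -1 + d² - 28*d
J = 131/3 + I*√829/3 (J = 4/3 + (√(-1205 + 376) + (-1 + 32² - 28*32))/3 = 4/3 + (√(-829) + (-1 + 1024 - 896))/3 = 4/3 + (I*√829 + 127)/3 = 4/3 + (127 + I*√829)/3 = 4/3 + (127/3 + I*√829/3) = 131/3 + I*√829/3 ≈ 43.667 + 9.5975*I)
(-1539 + J)*(3811 + 2089) = (-1539 + (131/3 + I*√829/3))*(3811 + 2089) = (-4486/3 + I*√829/3)*5900 = -26467400/3 + 5900*I*√829/3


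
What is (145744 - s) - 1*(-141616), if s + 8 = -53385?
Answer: 340753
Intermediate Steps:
s = -53393 (s = -8 - 53385 = -53393)
(145744 - s) - 1*(-141616) = (145744 - 1*(-53393)) - 1*(-141616) = (145744 + 53393) + 141616 = 199137 + 141616 = 340753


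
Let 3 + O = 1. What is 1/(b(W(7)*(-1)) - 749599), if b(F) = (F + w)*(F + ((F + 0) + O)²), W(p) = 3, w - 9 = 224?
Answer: -1/744539 ≈ -1.3431e-6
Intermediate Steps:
O = -2 (O = -3 + 1 = -2)
w = 233 (w = 9 + 224 = 233)
b(F) = (233 + F)*(F + (-2 + F)²) (b(F) = (F + 233)*(F + ((F + 0) - 2)²) = (233 + F)*(F + (F - 2)²) = (233 + F)*(F + (-2 + F)²))
1/(b(W(7)*(-1)) - 749599) = 1/((932 + (3*(-1))³ - 2085*(-1) + 230*(3*(-1))²) - 749599) = 1/((932 + (-3)³ - 695*(-3) + 230*(-3)²) - 749599) = 1/((932 - 27 + 2085 + 230*9) - 749599) = 1/((932 - 27 + 2085 + 2070) - 749599) = 1/(5060 - 749599) = 1/(-744539) = -1/744539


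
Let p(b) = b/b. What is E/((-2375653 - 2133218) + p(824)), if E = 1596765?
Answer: -319353/901774 ≈ -0.35414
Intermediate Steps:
p(b) = 1
E/((-2375653 - 2133218) + p(824)) = 1596765/((-2375653 - 2133218) + 1) = 1596765/(-4508871 + 1) = 1596765/(-4508870) = 1596765*(-1/4508870) = -319353/901774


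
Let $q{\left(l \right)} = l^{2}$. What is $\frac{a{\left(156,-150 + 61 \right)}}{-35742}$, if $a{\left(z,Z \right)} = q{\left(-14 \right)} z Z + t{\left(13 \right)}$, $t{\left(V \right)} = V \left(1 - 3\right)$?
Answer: $\frac{1360645}{17871} \approx 76.137$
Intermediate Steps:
$t{\left(V \right)} = - 2 V$ ($t{\left(V \right)} = V \left(-2\right) = - 2 V$)
$a{\left(z,Z \right)} = -26 + 196 Z z$ ($a{\left(z,Z \right)} = \left(-14\right)^{2} z Z - 26 = 196 z Z - 26 = 196 Z z - 26 = -26 + 196 Z z$)
$\frac{a{\left(156,-150 + 61 \right)}}{-35742} = \frac{-26 + 196 \left(-150 + 61\right) 156}{-35742} = \left(-26 + 196 \left(-89\right) 156\right) \left(- \frac{1}{35742}\right) = \left(-26 - 2721264\right) \left(- \frac{1}{35742}\right) = \left(-2721290\right) \left(- \frac{1}{35742}\right) = \frac{1360645}{17871}$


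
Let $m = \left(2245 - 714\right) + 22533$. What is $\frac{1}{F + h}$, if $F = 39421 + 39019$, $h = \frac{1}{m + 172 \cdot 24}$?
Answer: $\frac{28192}{2211380481} \approx 1.2749 \cdot 10^{-5}$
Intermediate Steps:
$m = 24064$ ($m = \left(2245 - 714\right) + 22533 = 1531 + 22533 = 24064$)
$h = \frac{1}{28192}$ ($h = \frac{1}{24064 + 172 \cdot 24} = \frac{1}{24064 + 4128} = \frac{1}{28192} \approx 3.5471 \cdot 10^{-5}$)
$F = 78440$
$\frac{1}{F + h} = \frac{1}{78440 + \frac{1}{28192}} = \frac{1}{\frac{2211380481}{28192}} = \frac{28192}{2211380481}$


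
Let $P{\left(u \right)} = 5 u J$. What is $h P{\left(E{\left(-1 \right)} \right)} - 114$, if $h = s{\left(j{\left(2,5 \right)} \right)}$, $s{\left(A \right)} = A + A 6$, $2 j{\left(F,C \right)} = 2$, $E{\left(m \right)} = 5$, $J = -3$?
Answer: $-639$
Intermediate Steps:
$j{\left(F,C \right)} = 1$ ($j{\left(F,C \right)} = \frac{1}{2} \cdot 2 = 1$)
$s{\left(A \right)} = 7 A$ ($s{\left(A \right)} = A + 6 A = 7 A$)
$h = 7$ ($h = 7 \cdot 1 = 7$)
$P{\left(u \right)} = - 15 u$ ($P{\left(u \right)} = 5 u \left(-3\right) = - 15 u$)
$h P{\left(E{\left(-1 \right)} \right)} - 114 = 7 \left(\left(-15\right) 5\right) - 114 = 7 \left(-75\right) - 114 = -525 - 114 = -639$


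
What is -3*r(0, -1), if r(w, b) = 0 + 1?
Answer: -3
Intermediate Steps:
r(w, b) = 1
-3*r(0, -1) = -3*1 = -3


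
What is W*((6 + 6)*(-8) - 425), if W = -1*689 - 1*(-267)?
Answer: 219862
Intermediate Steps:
W = -422 (W = -689 + 267 = -422)
W*((6 + 6)*(-8) - 425) = -422*((6 + 6)*(-8) - 425) = -422*(12*(-8) - 425) = -422*(-96 - 425) = -422*(-521) = 219862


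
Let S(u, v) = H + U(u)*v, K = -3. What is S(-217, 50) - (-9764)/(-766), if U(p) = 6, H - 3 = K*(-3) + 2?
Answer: 115380/383 ≈ 301.25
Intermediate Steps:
H = 14 (H = 3 + (-3*(-3) + 2) = 3 + (9 + 2) = 3 + 11 = 14)
S(u, v) = 14 + 6*v
S(-217, 50) - (-9764)/(-766) = (14 + 6*50) - (-9764)/(-766) = (14 + 300) - (-9764)*(-1)/766 = 314 - 1*4882/383 = 314 - 4882/383 = 115380/383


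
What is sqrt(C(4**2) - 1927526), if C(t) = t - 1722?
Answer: 4*I*sqrt(120577) ≈ 1389.0*I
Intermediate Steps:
C(t) = -1722 + t
sqrt(C(4**2) - 1927526) = sqrt((-1722 + 4**2) - 1927526) = sqrt((-1722 + 16) - 1927526) = sqrt(-1706 - 1927526) = sqrt(-1929232) = 4*I*sqrt(120577)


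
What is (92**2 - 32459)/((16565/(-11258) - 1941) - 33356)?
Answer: 270135710/397390191 ≈ 0.67977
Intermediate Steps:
(92**2 - 32459)/((16565/(-11258) - 1941) - 33356) = (8464 - 32459)/((16565*(-1/11258) - 1941) - 33356) = -23995/((-16565/11258 - 1941) - 33356) = -23995/(-21868343/11258 - 33356) = -23995/(-397390191/11258) = -23995*(-11258/397390191) = 270135710/397390191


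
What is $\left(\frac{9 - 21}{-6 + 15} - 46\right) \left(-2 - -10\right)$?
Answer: $- \frac{1136}{3} \approx -378.67$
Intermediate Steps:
$\left(\frac{9 - 21}{-6 + 15} - 46\right) \left(-2 - -10\right) = \left(- \frac{12}{9} - 46\right) \left(-2 + 10\right) = \left(\left(-12\right) \frac{1}{9} - 46\right) 8 = \left(- \frac{4}{3} - 46\right) 8 = \left(- \frac{142}{3}\right) 8 = - \frac{1136}{3}$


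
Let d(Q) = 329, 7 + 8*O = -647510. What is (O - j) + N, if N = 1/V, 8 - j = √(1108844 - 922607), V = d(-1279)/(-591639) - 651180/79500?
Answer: -2451912601537/30290066 + 3*√20693 ≈ -80516.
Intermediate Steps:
O = -647517/8 (O = -7/8 + (⅛)*(-647510) = -7/8 - 323755/4 = -647517/8 ≈ -80940.)
V = -121160264/14790975 (V = 329/(-591639) - 651180/79500 = 329*(-1/591639) - 651180*1/79500 = -329/591639 - 10853/1325 = -121160264/14790975 ≈ -8.1915)
j = 8 - 3*√20693 (j = 8 - √(1108844 - 922607) = 8 - √186237 = 8 - 3*√20693 ≈ -423.55)
N = -14790975/121160264 (N = 1/(-121160264/14790975) = -14790975/121160264 ≈ -0.12208)
(O - j) + N = (-647517/8 - (8 - 3*√20693)) - 14790975/121160264 = (-647517/8 + (-8 + 3*√20693)) - 14790975/121160264 = (-647581/8 + 3*√20693) - 14790975/121160264 = -2451912601537/30290066 + 3*√20693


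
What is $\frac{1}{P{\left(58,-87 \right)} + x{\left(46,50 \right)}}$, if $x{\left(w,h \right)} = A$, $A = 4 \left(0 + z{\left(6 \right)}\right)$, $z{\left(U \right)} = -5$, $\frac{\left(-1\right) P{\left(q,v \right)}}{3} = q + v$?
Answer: $\frac{1}{67} \approx 0.014925$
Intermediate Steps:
$P{\left(q,v \right)} = - 3 q - 3 v$ ($P{\left(q,v \right)} = - 3 \left(q + v\right) = - 3 q - 3 v$)
$A = -20$ ($A = 4 \left(0 - 5\right) = 4 \left(-5\right) = -20$)
$x{\left(w,h \right)} = -20$
$\frac{1}{P{\left(58,-87 \right)} + x{\left(46,50 \right)}} = \frac{1}{\left(\left(-3\right) 58 - -261\right) - 20} = \frac{1}{\left(-174 + 261\right) - 20} = \frac{1}{87 - 20} = \frac{1}{67}$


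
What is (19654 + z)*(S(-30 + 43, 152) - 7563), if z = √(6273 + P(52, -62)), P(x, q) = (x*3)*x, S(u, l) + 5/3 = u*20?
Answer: -430697756/3 - 21914*√14385/3 ≈ -1.4444e+8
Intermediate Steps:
S(u, l) = -5/3 + 20*u (S(u, l) = -5/3 + u*20 = -5/3 + 20*u)
P(x, q) = 3*x² (P(x, q) = (3*x)*x = 3*x²)
z = √14385 (z = √(6273 + 3*52²) = √(6273 + 3*2704) = √(6273 + 8112) = √14385 ≈ 119.94)
(19654 + z)*(S(-30 + 43, 152) - 7563) = (19654 + √14385)*((-5/3 + 20*(-30 + 43)) - 7563) = (19654 + √14385)*((-5/3 + 20*13) - 7563) = (19654 + √14385)*((-5/3 + 260) - 7563) = (19654 + √14385)*(775/3 - 7563) = (19654 + √14385)*(-21914/3) = -430697756/3 - 21914*√14385/3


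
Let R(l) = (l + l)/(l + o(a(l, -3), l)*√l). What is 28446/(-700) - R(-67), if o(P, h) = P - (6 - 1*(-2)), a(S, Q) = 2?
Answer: (-85338*√67 + 999841*I)/(350*(-67*I + 6*√67)) ≈ -41.938 + 0.95363*I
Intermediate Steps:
o(P, h) = -8 + P (o(P, h) = P - (6 + 2) = P - 1*8 = P - 8 = -8 + P)
R(l) = 2*l/(l - 6*√l) (R(l) = (l + l)/(l + (-8 + 2)*√l) = (2*l)/(l - 6*√l) = 2*l/(l - 6*√l))
28446/(-700) - R(-67) = 28446/(-700) - 2*(-67)/(-67 - 6*I*√67) = 28446*(-1/700) - 2*(-67)/(-67 - 6*I*√67) = -14223/350 - 2*(-67)/(-67 - 6*I*√67) = -14223/350 - (-134)/(-67 - 6*I*√67) = -14223/350 + 134/(-67 - 6*I*√67)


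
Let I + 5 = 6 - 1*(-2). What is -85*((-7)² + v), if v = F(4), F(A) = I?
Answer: -4420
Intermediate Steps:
I = 3 (I = -5 + (6 - 1*(-2)) = -5 + (6 + 2) = -5 + 8 = 3)
F(A) = 3
v = 3
-85*((-7)² + v) = -85*((-7)² + 3) = -85*(49 + 3) = -85*52 = -4420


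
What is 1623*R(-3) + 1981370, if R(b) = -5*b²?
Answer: 1908335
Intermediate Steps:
1623*R(-3) + 1981370 = 1623*(-5*(-3)²) + 1981370 = 1623*(-5*9) + 1981370 = 1623*(-45) + 1981370 = -73035 + 1981370 = 1908335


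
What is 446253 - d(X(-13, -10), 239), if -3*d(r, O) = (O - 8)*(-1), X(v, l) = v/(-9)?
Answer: 446176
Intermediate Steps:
X(v, l) = -v/9 (X(v, l) = v*(-1/9) = -v/9)
d(r, O) = -8/3 + O/3 (d(r, O) = -(O - 8)*(-1)/3 = -(-8 + O)*(-1)/3 = -(8 - O)/3 = -8/3 + O/3)
446253 - d(X(-13, -10), 239) = 446253 - (-8/3 + (1/3)*239) = 446253 - (-8/3 + 239/3) = 446253 - 1*77 = 446253 - 77 = 446176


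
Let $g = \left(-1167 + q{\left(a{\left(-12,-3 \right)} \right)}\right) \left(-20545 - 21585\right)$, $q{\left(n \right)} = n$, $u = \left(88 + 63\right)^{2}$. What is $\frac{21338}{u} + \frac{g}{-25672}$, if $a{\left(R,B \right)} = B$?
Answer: $- \frac{280840345741}{146336818} \approx -1919.1$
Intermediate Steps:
$u = 22801$ ($u = 151^{2} = 22801$)
$g = 49292100$ ($g = \left(-1167 - 3\right) \left(-20545 - 21585\right) = \left(-1170\right) \left(-42130\right) = 49292100$)
$\frac{21338}{u} + \frac{g}{-25672} = \frac{21338}{22801} + \frac{49292100}{-25672} = 21338 \cdot \frac{1}{22801} + 49292100 \left(- \frac{1}{25672}\right) = \frac{21338}{22801} - \frac{12323025}{6418} = - \frac{280840345741}{146336818}$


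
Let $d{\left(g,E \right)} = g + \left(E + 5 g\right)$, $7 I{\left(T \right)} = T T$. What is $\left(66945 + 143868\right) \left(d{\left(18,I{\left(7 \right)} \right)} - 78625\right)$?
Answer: $-16550928630$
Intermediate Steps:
$I{\left(T \right)} = \frac{T^{2}}{7}$ ($I{\left(T \right)} = \frac{T T}{7} = \frac{T^{2}}{7}$)
$d{\left(g,E \right)} = E + 6 g$
$\left(66945 + 143868\right) \left(d{\left(18,I{\left(7 \right)} \right)} - 78625\right) = \left(66945 + 143868\right) \left(\left(\frac{7^{2}}{7} + 6 \cdot 18\right) - 78625\right) = 210813 \left(\left(\frac{1}{7} \cdot 49 + 108\right) - 78625\right) = 210813 \left(\left(7 + 108\right) - 78625\right) = 210813 \left(115 - 78625\right) = 210813 \left(-78510\right) = -16550928630$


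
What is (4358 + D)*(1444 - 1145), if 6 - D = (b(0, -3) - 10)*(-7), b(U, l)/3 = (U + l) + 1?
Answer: 1271348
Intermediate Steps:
b(U, l) = 3 + 3*U + 3*l (b(U, l) = 3*((U + l) + 1) = 3*(1 + U + l) = 3 + 3*U + 3*l)
D = -106 (D = 6 - ((3 + 3*0 + 3*(-3)) - 10)*(-7) = 6 - ((3 + 0 - 9) - 10)*(-7) = 6 - (-6 - 10)*(-7) = 6 - (-16)*(-7) = 6 - 1*112 = 6 - 112 = -106)
(4358 + D)*(1444 - 1145) = (4358 - 106)*(1444 - 1145) = 4252*299 = 1271348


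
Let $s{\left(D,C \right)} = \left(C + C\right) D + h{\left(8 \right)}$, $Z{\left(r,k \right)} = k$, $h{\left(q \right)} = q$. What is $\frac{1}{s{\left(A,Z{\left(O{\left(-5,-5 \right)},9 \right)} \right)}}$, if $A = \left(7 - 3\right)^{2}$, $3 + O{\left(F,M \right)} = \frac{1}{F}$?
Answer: $\frac{1}{296} \approx 0.0033784$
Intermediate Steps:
$O{\left(F,M \right)} = -3 + \frac{1}{F}$
$A = 16$ ($A = 4^{2} = 16$)
$s{\left(D,C \right)} = 8 + 2 C D$ ($s{\left(D,C \right)} = \left(C + C\right) D + 8 = 2 C D + 8 = 8 + 2 C D$)
$\frac{1}{s{\left(A,Z{\left(O{\left(-5,-5 \right)},9 \right)} \right)}} = \frac{1}{8 + 2 \cdot 9 \cdot 16} = \frac{1}{8 + 288} = \frac{1}{296}$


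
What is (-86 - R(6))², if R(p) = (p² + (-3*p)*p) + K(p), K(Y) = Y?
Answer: 400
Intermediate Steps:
R(p) = p - 2*p² (R(p) = (p² + (-3*p)*p) + p = (p² - 3*p²) + p = -2*p² + p = p - 2*p²)
(-86 - R(6))² = (-86 - 6*(1 - 2*6))² = (-86 - 6*(1 - 12))² = (-86 - 6*(-11))² = (-86 - 1*(-66))² = (-86 + 66)² = (-20)² = 400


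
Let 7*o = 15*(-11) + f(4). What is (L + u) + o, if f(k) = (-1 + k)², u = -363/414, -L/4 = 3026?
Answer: -11714839/966 ≈ -12127.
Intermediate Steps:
L = -12104 (L = -4*3026 = -12104)
u = -121/138 (u = -363*1/414 = -121/138 ≈ -0.87681)
o = -156/7 (o = (15*(-11) + (-1 + 4)²)/7 = (-165 + 3²)/7 = (-165 + 9)/7 = (⅐)*(-156) = -156/7 ≈ -22.286)
(L + u) + o = (-12104 - 121/138) - 156/7 = -1670473/138 - 156/7 = -11714839/966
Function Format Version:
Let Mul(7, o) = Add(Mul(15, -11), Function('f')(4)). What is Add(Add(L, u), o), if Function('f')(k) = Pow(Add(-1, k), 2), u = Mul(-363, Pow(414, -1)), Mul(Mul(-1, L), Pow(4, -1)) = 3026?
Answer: Rational(-11714839, 966) ≈ -12127.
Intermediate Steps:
L = -12104 (L = Mul(-4, 3026) = -12104)
u = Rational(-121, 138) (u = Mul(-363, Rational(1, 414)) = Rational(-121, 138) ≈ -0.87681)
o = Rational(-156, 7) (o = Mul(Rational(1, 7), Add(Mul(15, -11), Pow(Add(-1, 4), 2))) = Mul(Rational(1, 7), Add(-165, Pow(3, 2))) = Mul(Rational(1, 7), Add(-165, 9)) = Mul(Rational(1, 7), -156) = Rational(-156, 7) ≈ -22.286)
Add(Add(L, u), o) = Add(Add(-12104, Rational(-121, 138)), Rational(-156, 7)) = Add(Rational(-1670473, 138), Rational(-156, 7)) = Rational(-11714839, 966)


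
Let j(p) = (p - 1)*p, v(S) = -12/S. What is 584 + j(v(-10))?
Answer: 14606/25 ≈ 584.24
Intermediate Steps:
j(p) = p*(-1 + p) (j(p) = (-1 + p)*p = p*(-1 + p))
584 + j(v(-10)) = 584 + (-12/(-10))*(-1 - 12/(-10)) = 584 + (-12*(-⅒))*(-1 - 12*(-⅒)) = 584 + 6*(-1 + 6/5)/5 = 584 + (6/5)*(⅕) = 584 + 6/25 = 14606/25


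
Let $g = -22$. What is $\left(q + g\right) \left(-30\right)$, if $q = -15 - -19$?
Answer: $540$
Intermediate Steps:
$q = 4$ ($q = -15 + 19 = 4$)
$\left(q + g\right) \left(-30\right) = \left(4 - 22\right) \left(-30\right) = \left(-18\right) \left(-30\right) = 540$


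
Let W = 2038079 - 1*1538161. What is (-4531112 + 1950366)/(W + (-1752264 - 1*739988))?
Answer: 1290373/996167 ≈ 1.2953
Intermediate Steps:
W = 499918 (W = 2038079 - 1538161 = 499918)
(-4531112 + 1950366)/(W + (-1752264 - 1*739988)) = (-4531112 + 1950366)/(499918 + (-1752264 - 1*739988)) = -2580746/(499918 + (-1752264 - 739988)) = -2580746/(499918 - 2492252) = -2580746/(-1992334) = -2580746*(-1/1992334) = 1290373/996167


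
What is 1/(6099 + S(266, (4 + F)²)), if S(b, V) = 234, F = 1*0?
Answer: 1/6333 ≈ 0.00015790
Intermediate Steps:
F = 0
1/(6099 + S(266, (4 + F)²)) = 1/(6099 + 234) = 1/6333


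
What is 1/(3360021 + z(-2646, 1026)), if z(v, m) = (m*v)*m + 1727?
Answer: -1/2782018948 ≈ -3.5945e-10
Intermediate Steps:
z(v, m) = 1727 + v*m² (z(v, m) = v*m² + 1727 = 1727 + v*m²)
1/(3360021 + z(-2646, 1026)) = 1/(3360021 + (1727 - 2646*1026²)) = 1/(3360021 + (1727 - 2646*1052676)) = 1/(3360021 + (1727 - 2785380696)) = 1/(3360021 - 2785378969) = 1/(-2782018948) = -1/2782018948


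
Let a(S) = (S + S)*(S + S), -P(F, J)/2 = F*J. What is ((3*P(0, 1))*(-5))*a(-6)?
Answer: 0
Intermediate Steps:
P(F, J) = -2*F*J
a(S) = 4*S**2 (a(S) = (2*S)*(2*S) = 4*S**2)
((3*P(0, 1))*(-5))*a(-6) = ((3*(-2*0*1))*(-5))*(4*(-6)**2) = ((3*0)*(-5))*(4*36) = (0*(-5))*144 = 0*144 = 0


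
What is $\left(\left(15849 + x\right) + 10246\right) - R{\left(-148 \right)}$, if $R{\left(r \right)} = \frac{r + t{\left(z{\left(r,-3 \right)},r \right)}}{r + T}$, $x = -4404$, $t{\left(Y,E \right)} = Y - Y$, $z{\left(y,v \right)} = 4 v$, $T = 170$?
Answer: $\frac{238675}{11} \approx 21698.0$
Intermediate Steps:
$t{\left(Y,E \right)} = 0$
$R{\left(r \right)} = \frac{r}{170 + r}$ ($R{\left(r \right)} = \frac{r + 0}{r + 170} = \frac{r}{170 + r}$)
$\left(\left(15849 + x\right) + 10246\right) - R{\left(-148 \right)} = \left(\left(15849 - 4404\right) + 10246\right) - - \frac{148}{170 - 148} = \left(11445 + 10246\right) - - \frac{148}{22} = 21691 - \left(-148\right) \frac{1}{22} = 21691 - - \frac{74}{11} = 21691 + \frac{74}{11} = \frac{238675}{11}$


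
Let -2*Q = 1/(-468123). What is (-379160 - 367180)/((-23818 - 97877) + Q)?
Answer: 698757839640/113936456969 ≈ 6.1329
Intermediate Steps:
Q = 1/936246 (Q = -1/2/(-468123) = -1/2*(-1/468123) = 1/936246 ≈ 1.0681e-6)
(-379160 - 367180)/((-23818 - 97877) + Q) = (-379160 - 367180)/((-23818 - 97877) + 1/936246) = -746340/(-121695 + 1/936246) = -746340/(-113936456969/936246) = -746340*(-936246/113936456969) = 698757839640/113936456969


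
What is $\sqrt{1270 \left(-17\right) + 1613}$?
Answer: $i \sqrt{19977} \approx 141.34 i$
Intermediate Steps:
$\sqrt{1270 \left(-17\right) + 1613} = \sqrt{-21590 + 1613} = \sqrt{-19977} = i \sqrt{19977}$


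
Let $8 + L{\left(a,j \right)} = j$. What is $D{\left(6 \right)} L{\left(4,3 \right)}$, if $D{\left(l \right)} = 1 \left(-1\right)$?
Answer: $5$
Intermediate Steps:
$D{\left(l \right)} = -1$
$L{\left(a,j \right)} = -8 + j$
$D{\left(6 \right)} L{\left(4,3 \right)} = - (-8 + 3) = \left(-1\right) \left(-5\right) = 5$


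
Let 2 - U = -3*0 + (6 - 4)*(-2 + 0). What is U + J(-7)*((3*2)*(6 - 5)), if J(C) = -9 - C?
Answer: -6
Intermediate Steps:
U = 6 (U = 2 - (-3*0 + (6 - 4)*(-2 + 0)) = 2 - (0 + 2*(-2)) = 2 - (0 - 4) = 2 - 1*(-4) = 2 + 4 = 6)
U + J(-7)*((3*2)*(6 - 5)) = 6 + (-9 - 1*(-7))*((3*2)*(6 - 5)) = 6 + (-9 + 7)*(6*1) = 6 - 2*6 = 6 - 12 = -6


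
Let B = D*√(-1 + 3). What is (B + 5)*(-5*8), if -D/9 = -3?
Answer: -200 - 1080*√2 ≈ -1727.4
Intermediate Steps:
D = 27 (D = -9*(-3) = 27)
B = 27*√2 (B = 27*√(-1 + 3) = 27*√2 ≈ 38.184)
(B + 5)*(-5*8) = (27*√2 + 5)*(-5*8) = (5 + 27*√2)*(-40) = -200 - 1080*√2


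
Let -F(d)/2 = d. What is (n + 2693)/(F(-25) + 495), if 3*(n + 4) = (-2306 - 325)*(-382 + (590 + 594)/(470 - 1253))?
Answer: 265459817/426735 ≈ 622.07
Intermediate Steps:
F(d) = -2*d
n = 263351198/783 (n = -4 + ((-2306 - 325)*(-382 + (590 + 594)/(470 - 1253)))/3 = -4 + (-2631*(-382 + 1184/(-783)))/3 = -4 + (-2631*(-382 + 1184*(-1/783)))/3 = -4 + (-2631*(-382 - 1184/783))/3 = -4 + (-2631*(-300290/783))/3 = -4 + (1/3)*(263354330/261) = -4 + 263354330/783 = 263351198/783 ≈ 3.3634e+5)
(n + 2693)/(F(-25) + 495) = (263351198/783 + 2693)/(-2*(-25) + 495) = 265459817/(783*(50 + 495)) = (265459817/783)/545 = (265459817/783)*(1/545) = 265459817/426735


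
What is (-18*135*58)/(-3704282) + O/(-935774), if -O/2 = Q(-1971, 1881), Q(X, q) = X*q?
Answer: -6833750005701/866592696067 ≈ -7.8858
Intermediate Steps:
O = 7414902 (O = -(-3942)*1881 = -2*(-3707451) = 7414902)
(-18*135*58)/(-3704282) + O/(-935774) = (-18*135*58)/(-3704282) + 7414902/(-935774) = -2430*58*(-1/3704282) + 7414902*(-1/935774) = -140940*(-1/3704282) - 3707451/467887 = 70470/1852141 - 3707451/467887 = -6833750005701/866592696067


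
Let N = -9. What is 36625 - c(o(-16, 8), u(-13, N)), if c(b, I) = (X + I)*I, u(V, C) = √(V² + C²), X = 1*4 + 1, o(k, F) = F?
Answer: 36375 - 25*√10 ≈ 36296.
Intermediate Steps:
X = 5 (X = 4 + 1 = 5)
u(V, C) = √(C² + V²)
c(b, I) = I*(5 + I) (c(b, I) = (5 + I)*I = I*(5 + I))
36625 - c(o(-16, 8), u(-13, N)) = 36625 - √((-9)² + (-13)²)*(5 + √((-9)² + (-13)²)) = 36625 - √(81 + 169)*(5 + √(81 + 169)) = 36625 - √250*(5 + √250) = 36625 - 5*√10*(5 + 5*√10)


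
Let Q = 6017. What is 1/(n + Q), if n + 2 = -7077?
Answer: -1/1062 ≈ -0.00094162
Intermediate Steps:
n = -7079 (n = -2 - 7077 = -7079)
1/(n + Q) = 1/(-7079 + 6017) = 1/(-1062) = -1/1062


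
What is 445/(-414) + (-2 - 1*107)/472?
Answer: -127583/97704 ≈ -1.3058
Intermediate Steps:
445/(-414) + (-2 - 1*107)/472 = 445*(-1/414) + (-2 - 107)*(1/472) = -445/414 - 109*1/472 = -445/414 - 109/472 = -127583/97704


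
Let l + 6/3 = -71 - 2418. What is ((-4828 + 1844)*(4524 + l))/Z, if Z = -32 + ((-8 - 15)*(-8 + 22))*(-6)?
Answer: -79822/25 ≈ -3192.9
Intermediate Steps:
l = -2491 (l = -2 + (-71 - 2418) = -2 - 2489 = -2491)
Z = 1900 (Z = -32 - 23*14*(-6) = -32 - 322*(-6) = -32 + 1932 = 1900)
((-4828 + 1844)*(4524 + l))/Z = ((-4828 + 1844)*(4524 - 2491))/1900 = -2984*2033*(1/1900) = -6066472*1/1900 = -79822/25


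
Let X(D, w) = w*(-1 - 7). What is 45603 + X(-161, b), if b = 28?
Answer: 45379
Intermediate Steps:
X(D, w) = -8*w (X(D, w) = w*(-8) = -8*w)
45603 + X(-161, b) = 45603 - 8*28 = 45603 - 224 = 45379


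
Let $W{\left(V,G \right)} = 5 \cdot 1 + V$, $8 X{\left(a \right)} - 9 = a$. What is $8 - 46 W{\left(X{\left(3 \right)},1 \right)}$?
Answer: $-291$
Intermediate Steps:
$X{\left(a \right)} = \frac{9}{8} + \frac{a}{8}$
$W{\left(V,G \right)} = 5 + V$
$8 - 46 W{\left(X{\left(3 \right)},1 \right)} = 8 - 46 \left(5 + \left(\frac{9}{8} + \frac{1}{8} \cdot 3\right)\right) = 8 - 46 \left(5 + \left(\frac{9}{8} + \frac{3}{8}\right)\right) = 8 - 46 \left(5 + \frac{3}{2}\right) = 8 - 299 = -291$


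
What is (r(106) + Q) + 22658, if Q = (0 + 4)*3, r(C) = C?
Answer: 22776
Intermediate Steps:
Q = 12 (Q = 4*3 = 12)
(r(106) + Q) + 22658 = (106 + 12) + 22658 = 118 + 22658 = 22776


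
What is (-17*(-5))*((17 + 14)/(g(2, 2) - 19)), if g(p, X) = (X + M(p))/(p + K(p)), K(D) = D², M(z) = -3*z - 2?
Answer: -527/4 ≈ -131.75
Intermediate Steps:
M(z) = -2 - 3*z
g(p, X) = (-2 + X - 3*p)/(p + p²) (g(p, X) = (X + (-2 - 3*p))/(p + p²) = (-2 + X - 3*p)/(p + p²))
(-17*(-5))*((17 + 14)/(g(2, 2) - 19)) = (-17*(-5))*((17 + 14)/((-2 + 2 - 3*2)/(2*(1 + 2)) - 19)) = 85*(31/((½)*(-2 + 2 - 6)/3 - 19)) = 85*(31/((½)*(⅓)*(-6) - 19)) = 85*(31/(-1 - 19)) = 85*(31/(-20)) = 85*(31*(-1/20)) = 85*(-31/20) = -527/4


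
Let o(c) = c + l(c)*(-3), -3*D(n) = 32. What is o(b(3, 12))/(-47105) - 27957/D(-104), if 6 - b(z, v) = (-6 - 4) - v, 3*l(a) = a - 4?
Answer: 3950743327/1507360 ≈ 2621.0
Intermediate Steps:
D(n) = -32/3 (D(n) = -1/3*32 = -32/3)
l(a) = -4/3 + a/3 (l(a) = (a - 4)/3 = (-4 + a)/3 = -4/3 + a/3)
b(z, v) = 16 + v (b(z, v) = 6 - ((-6 - 4) - v) = 6 - (-10 - v) = 6 + (10 + v) = 16 + v)
o(c) = 4 (o(c) = c + (-4/3 + c/3)*(-3) = c + (4 - c) = 4)
o(b(3, 12))/(-47105) - 27957/D(-104) = 4/(-47105) - 27957/(-32/3) = 4*(-1/47105) - 27957*(-3/32) = -4/47105 + 83871/32 = 3950743327/1507360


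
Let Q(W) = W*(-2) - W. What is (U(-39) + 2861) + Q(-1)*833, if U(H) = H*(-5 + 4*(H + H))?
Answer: 17723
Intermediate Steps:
Q(W) = -3*W (Q(W) = -2*W - W = -3*W)
U(H) = H*(-5 + 8*H) (U(H) = H*(-5 + 4*(2*H)) = H*(-5 + 8*H))
(U(-39) + 2861) + Q(-1)*833 = (-39*(-5 + 8*(-39)) + 2861) - 3*(-1)*833 = (-39*(-5 - 312) + 2861) + 3*833 = (-39*(-317) + 2861) + 2499 = (12363 + 2861) + 2499 = 15224 + 2499 = 17723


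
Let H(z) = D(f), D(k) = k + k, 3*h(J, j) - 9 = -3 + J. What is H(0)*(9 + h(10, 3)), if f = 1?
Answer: 86/3 ≈ 28.667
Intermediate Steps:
h(J, j) = 2 + J/3 (h(J, j) = 3 + (-3 + J)/3 = 3 + (-1 + J/3) = 2 + J/3)
D(k) = 2*k
H(z) = 2 (H(z) = 2*1 = 2)
H(0)*(9 + h(10, 3)) = 2*(9 + (2 + (⅓)*10)) = 2*(9 + (2 + 10/3)) = 2*(9 + 16/3) = 2*(43/3) = 86/3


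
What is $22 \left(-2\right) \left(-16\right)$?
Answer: $704$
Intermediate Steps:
$22 \left(-2\right) \left(-16\right) = \left(-44\right) \left(-16\right) = 704$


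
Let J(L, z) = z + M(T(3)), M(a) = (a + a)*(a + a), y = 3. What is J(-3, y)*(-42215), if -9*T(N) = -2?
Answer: -10933685/81 ≈ -1.3498e+5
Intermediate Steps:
T(N) = 2/9 (T(N) = -1/9*(-2) = 2/9)
M(a) = 4*a**2 (M(a) = (2*a)*(2*a) = 4*a**2)
J(L, z) = 16/81 + z (J(L, z) = z + 4*(2/9)**2 = z + 4*(4/81) = z + 16/81 = 16/81 + z)
J(-3, y)*(-42215) = (16/81 + 3)*(-42215) = (259/81)*(-42215) = -10933685/81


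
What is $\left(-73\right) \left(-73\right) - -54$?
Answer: $5383$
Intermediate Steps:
$\left(-73\right) \left(-73\right) - -54 = 5329 + 54 = 5383$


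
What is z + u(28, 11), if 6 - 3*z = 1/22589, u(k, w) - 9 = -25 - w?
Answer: -1694176/67767 ≈ -25.000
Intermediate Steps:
u(k, w) = -16 - w (u(k, w) = 9 + (-25 - w) = -16 - w)
z = 135533/67767 (z = 2 - 1/3/22589 = 2 - 1/3*1/22589 = 2 - 1/67767 = 135533/67767 ≈ 2.0000)
z + u(28, 11) = 135533/67767 + (-16 - 1*11) = 135533/67767 + (-16 - 11) = 135533/67767 - 27 = -1694176/67767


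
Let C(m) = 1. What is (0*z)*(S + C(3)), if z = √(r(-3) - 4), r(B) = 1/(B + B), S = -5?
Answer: 0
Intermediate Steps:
r(B) = 1/(2*B)
z = 5*I*√6/6 (z = √((½)/(-3) - 4) = √((½)*(-⅓) - 4) = √(-⅙ - 4) = √(-25/6) = 5*I*√6/6 ≈ 2.0412*I)
(0*z)*(S + C(3)) = (0*(5*I*√6/6))*(-5 + 1) = 0*(-4) = 0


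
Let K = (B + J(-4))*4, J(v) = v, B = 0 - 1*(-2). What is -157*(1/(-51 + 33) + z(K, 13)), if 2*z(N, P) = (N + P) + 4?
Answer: -6280/9 ≈ -697.78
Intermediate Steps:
B = 2 (B = 0 + 2 = 2)
K = -8 (K = (2 - 4)*4 = -2*4 = -8)
z(N, P) = 2 + N/2 + P/2 (z(N, P) = ((N + P) + 4)/2 = (4 + N + P)/2 = 2 + N/2 + P/2)
-157*(1/(-51 + 33) + z(K, 13)) = -157*(1/(-51 + 33) + (2 + (½)*(-8) + (½)*13)) = -157*(1/(-18) + (2 - 4 + 13/2)) = -157*(-1/18 + 9/2) = -157*40/9 = -6280/9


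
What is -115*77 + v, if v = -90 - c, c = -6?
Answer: -8939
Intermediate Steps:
v = -84 (v = -90 - 1*(-6) = -90 + 6 = -84)
-115*77 + v = -115*77 - 84 = -8855 - 84 = -8939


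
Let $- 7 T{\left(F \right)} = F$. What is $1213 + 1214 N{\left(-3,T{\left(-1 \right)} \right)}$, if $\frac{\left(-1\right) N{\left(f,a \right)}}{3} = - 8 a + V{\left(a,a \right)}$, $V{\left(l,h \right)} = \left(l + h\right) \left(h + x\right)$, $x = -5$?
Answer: $\frac{511045}{49} \approx 10429.0$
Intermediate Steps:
$T{\left(F \right)} = - \frac{F}{7}$
$V{\left(l,h \right)} = \left(-5 + h\right) \left(h + l\right)$ ($V{\left(l,h \right)} = \left(l + h\right) \left(h - 5\right) = \left(h + l\right) \left(-5 + h\right) = \left(-5 + h\right) \left(h + l\right)$)
$N{\left(f,a \right)} = - 6 a^{2} + 54 a$ ($N{\left(f,a \right)} = - 3 \left(- 8 a + \left(a^{2} - 5 a - 5 a + a a\right)\right) = - 3 \left(- 8 a + \left(a^{2} - 5 a - 5 a + a^{2}\right)\right) = - 3 \left(- 8 a + \left(- 10 a + 2 a^{2}\right)\right) = - 3 \left(- 18 a + 2 a^{2}\right) = - 6 a^{2} + 54 a$)
$1213 + 1214 N{\left(-3,T{\left(-1 \right)} \right)} = 1213 + 1214 \cdot 6 \left(\left(- \frac{1}{7}\right) \left(-1\right)\right) \left(9 - \left(- \frac{1}{7}\right) \left(-1\right)\right) = 1213 + 1214 \cdot 6 \cdot \frac{1}{7} \left(9 - \frac{1}{7}\right) = 1213 + 1214 \cdot 6 \cdot \frac{1}{7} \cdot \frac{62}{7} = 1213 + 1214 \cdot \frac{372}{49} = 1213 + \frac{451608}{49} = \frac{511045}{49}$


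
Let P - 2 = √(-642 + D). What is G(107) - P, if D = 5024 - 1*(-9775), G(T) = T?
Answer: 105 - 33*√13 ≈ -13.983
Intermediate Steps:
D = 14799 (D = 5024 + 9775 = 14799)
P = 2 + 33*√13 (P = 2 + √(-642 + 14799) = 2 + √14157 = 2 + 33*√13 ≈ 120.98)
G(107) - P = 107 - (2 + 33*√13) = 107 + (-2 - 33*√13) = 105 - 33*√13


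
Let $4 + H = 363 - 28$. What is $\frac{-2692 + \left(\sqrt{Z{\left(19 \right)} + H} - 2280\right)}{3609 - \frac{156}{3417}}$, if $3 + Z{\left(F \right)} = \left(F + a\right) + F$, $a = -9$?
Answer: $- \frac{5663108}{4110599} + \frac{1139 \sqrt{357}}{4110599} \approx -1.3724$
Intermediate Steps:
$H = 331$ ($H = -4 + \left(363 - 28\right) = -4 + 335 = 331$)
$Z{\left(F \right)} = -12 + 2 F$ ($Z{\left(F \right)} = -3 + \left(\left(F - 9\right) + F\right) = -3 + \left(\left(-9 + F\right) + F\right) = -3 + \left(-9 + 2 F\right) = -12 + 2 F$)
$\frac{-2692 + \left(\sqrt{Z{\left(19 \right)} + H} - 2280\right)}{3609 - \frac{156}{3417}} = \frac{-2692 - \left(2280 - \sqrt{\left(-12 + 2 \cdot 19\right) + 331}\right)}{3609 - \frac{156}{3417}} = \frac{-2692 - \left(2280 - \sqrt{\left(-12 + 38\right) + 331}\right)}{3609 - \frac{52}{1139}} = \frac{-2692 - \left(2280 - \sqrt{26 + 331}\right)}{3609 - \frac{52}{1139}} = \frac{-2692 - \left(2280 - \sqrt{357}\right)}{\frac{4110599}{1139}} = \left(-2692 - \left(2280 - \sqrt{357}\right)\right) \frac{1139}{4110599} = \left(-4972 + \sqrt{357}\right) \frac{1139}{4110599} = - \frac{5663108}{4110599} + \frac{1139 \sqrt{357}}{4110599}$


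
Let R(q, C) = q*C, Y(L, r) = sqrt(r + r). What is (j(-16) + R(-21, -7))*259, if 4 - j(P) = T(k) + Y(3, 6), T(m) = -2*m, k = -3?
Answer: 37555 - 518*sqrt(3) ≈ 36658.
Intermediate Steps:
Y(L, r) = sqrt(2)*sqrt(r) (Y(L, r) = sqrt(2*r) = sqrt(2)*sqrt(r))
R(q, C) = C*q
j(P) = -2 - 2*sqrt(3) (j(P) = 4 - (-2*(-3) + sqrt(2)*sqrt(6)) = 4 - (6 + 2*sqrt(3)) = 4 + (-6 - 2*sqrt(3)) = -2 - 2*sqrt(3))
(j(-16) + R(-21, -7))*259 = ((-2 - 2*sqrt(3)) - 7*(-21))*259 = ((-2 - 2*sqrt(3)) + 147)*259 = (145 - 2*sqrt(3))*259 = 37555 - 518*sqrt(3)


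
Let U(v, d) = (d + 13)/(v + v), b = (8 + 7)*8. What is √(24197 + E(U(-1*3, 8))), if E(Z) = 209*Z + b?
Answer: √94342/2 ≈ 153.58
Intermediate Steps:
b = 120 (b = 15*8 = 120)
U(v, d) = (13 + d)/(2*v) (U(v, d) = (13 + d)/((2*v)) = (13 + d)*(1/(2*v)) = (13 + d)/(2*v))
E(Z) = 120 + 209*Z (E(Z) = 209*Z + 120 = 120 + 209*Z)
√(24197 + E(U(-1*3, 8))) = √(24197 + (120 + 209*((13 + 8)/(2*((-1*3)))))) = √(24197 + (120 + 209*((½)*21/(-3)))) = √(24197 + (120 + 209*((½)*(-⅓)*21))) = √(24197 + (120 + 209*(-7/2))) = √(24197 + (120 - 1463/2)) = √(24197 - 1223/2) = √(47171/2) = √94342/2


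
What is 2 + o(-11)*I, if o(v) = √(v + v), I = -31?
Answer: 2 - 31*I*√22 ≈ 2.0 - 145.4*I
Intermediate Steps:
o(v) = √2*√v (o(v) = √(2*v) = √2*√v)
2 + o(-11)*I = 2 + (√2*√(-11))*(-31) = 2 + (√2*(I*√11))*(-31) = 2 + (I*√22)*(-31) = 2 - 31*I*√22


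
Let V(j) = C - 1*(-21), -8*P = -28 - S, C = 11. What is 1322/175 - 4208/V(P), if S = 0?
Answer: -43381/350 ≈ -123.95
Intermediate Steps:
P = 7/2 (P = -(-28 - 1*0)/8 = -(-28 + 0)/8 = -⅛*(-28) = 7/2 ≈ 3.5000)
V(j) = 32 (V(j) = 11 - 1*(-21) = 11 + 21 = 32)
1322/175 - 4208/V(P) = 1322/175 - 4208/32 = 1322*(1/175) - 4208*1/32 = 1322/175 - 263/2 = -43381/350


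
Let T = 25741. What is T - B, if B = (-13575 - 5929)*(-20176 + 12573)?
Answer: -148263171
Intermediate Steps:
B = 148288912 (B = -19504*(-7603) = 148288912)
T - B = 25741 - 1*148288912 = 25741 - 148288912 = -148263171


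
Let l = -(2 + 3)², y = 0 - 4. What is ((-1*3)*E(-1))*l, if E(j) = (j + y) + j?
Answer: -450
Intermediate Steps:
y = -4
E(j) = -4 + 2*j (E(j) = (j - 4) + j = (-4 + j) + j = -4 + 2*j)
l = -25 (l = -1*5² = -1*25 = -25)
((-1*3)*E(-1))*l = ((-1*3)*(-4 + 2*(-1)))*(-25) = -3*(-4 - 2)*(-25) = -3*(-6)*(-25) = 18*(-25) = -450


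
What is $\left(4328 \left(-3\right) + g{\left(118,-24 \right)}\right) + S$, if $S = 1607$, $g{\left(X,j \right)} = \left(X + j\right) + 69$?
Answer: $-11214$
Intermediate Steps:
$g{\left(X,j \right)} = 69 + X + j$
$\left(4328 \left(-3\right) + g{\left(118,-24 \right)}\right) + S = \left(4328 \left(-3\right) + \left(69 + 118 - 24\right)\right) + 1607 = \left(-12984 + 163\right) + 1607 = -12821 + 1607 = -11214$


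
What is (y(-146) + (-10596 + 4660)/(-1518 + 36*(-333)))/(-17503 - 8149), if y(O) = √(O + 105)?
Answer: -14/817113 - I*√41/25652 ≈ -1.7133e-5 - 0.00024961*I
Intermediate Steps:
y(O) = √(105 + O)
(y(-146) + (-10596 + 4660)/(-1518 + 36*(-333)))/(-17503 - 8149) = (√(105 - 146) + (-10596 + 4660)/(-1518 + 36*(-333)))/(-17503 - 8149) = (√(-41) - 5936/(-1518 - 11988))/(-25652) = (I*√41 - 5936/(-13506))*(-1/25652) = (I*√41 - 5936*(-1/13506))*(-1/25652) = (I*√41 + 2968/6753)*(-1/25652) = (2968/6753 + I*√41)*(-1/25652) = -14/817113 - I*√41/25652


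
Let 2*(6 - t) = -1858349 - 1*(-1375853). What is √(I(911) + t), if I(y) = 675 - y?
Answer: √241018 ≈ 490.94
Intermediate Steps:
t = 241254 (t = 6 - (-1858349 - 1*(-1375853))/2 = 6 - (-1858349 + 1375853)/2 = 6 - ½*(-482496) = 6 + 241248 = 241254)
√(I(911) + t) = √((675 - 1*911) + 241254) = √((675 - 911) + 241254) = √(-236 + 241254) = √241018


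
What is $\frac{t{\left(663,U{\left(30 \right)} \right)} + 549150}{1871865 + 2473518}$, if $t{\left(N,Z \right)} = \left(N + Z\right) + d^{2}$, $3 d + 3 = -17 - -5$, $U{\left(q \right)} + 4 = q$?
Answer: $\frac{26184}{206923} \approx 0.12654$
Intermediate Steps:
$U{\left(q \right)} = -4 + q$
$d = -5$ ($d = -1 + \frac{-17 - -5}{3} = -1 + \frac{-17 + 5}{3} = -1 + \frac{1}{3} \left(-12\right) = -1 - 4 = -5$)
$t{\left(N,Z \right)} = 25 + N + Z$ ($t{\left(N,Z \right)} = \left(N + Z\right) + \left(-5\right)^{2} = \left(N + Z\right) + 25 = 25 + N + Z$)
$\frac{t{\left(663,U{\left(30 \right)} \right)} + 549150}{1871865 + 2473518} = \frac{\left(25 + 663 + \left(-4 + 30\right)\right) + 549150}{1871865 + 2473518} = \frac{\left(25 + 663 + 26\right) + 549150}{4345383} = \left(714 + 549150\right) \frac{1}{4345383} = 549864 \cdot \frac{1}{4345383} = \frac{26184}{206923}$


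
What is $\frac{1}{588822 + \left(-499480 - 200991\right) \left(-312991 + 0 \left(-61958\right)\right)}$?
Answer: $\frac{1}{219241707583} \approx 4.5612 \cdot 10^{-12}$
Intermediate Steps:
$\frac{1}{588822 + \left(-499480 - 200991\right) \left(-312991 + 0 \left(-61958\right)\right)} = \frac{1}{588822 - 700471 \left(-312991 + 0\right)} = \frac{1}{588822 - -219241118761} = \frac{1}{588822 + 219241118761} = \frac{1}{219241707583}$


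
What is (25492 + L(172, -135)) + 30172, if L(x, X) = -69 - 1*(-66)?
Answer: 55661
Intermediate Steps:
L(x, X) = -3 (L(x, X) = -69 + 66 = -3)
(25492 + L(172, -135)) + 30172 = (25492 - 3) + 30172 = 25489 + 30172 = 55661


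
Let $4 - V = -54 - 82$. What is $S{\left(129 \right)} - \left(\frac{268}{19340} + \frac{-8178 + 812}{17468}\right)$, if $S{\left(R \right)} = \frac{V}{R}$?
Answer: $\frac{8133698983}{5447526810} \approx 1.4931$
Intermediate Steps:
$V = 140$ ($V = 4 - \left(-54 - 82\right) = 4 - -136 = 4 + 136 = 140$)
$S{\left(R \right)} = \frac{140}{R}$
$S{\left(129 \right)} - \left(\frac{268}{19340} + \frac{-8178 + 812}{17468}\right) = \frac{140}{129} - \left(\frac{268}{19340} + \frac{-8178 + 812}{17468}\right) = 140 \cdot \frac{1}{129} - \left(268 \cdot \frac{1}{19340} - \frac{3683}{8734}\right) = \frac{140}{129} - \left(\frac{67}{4835} - \frac{3683}{8734}\right) = \frac{140}{129} - - \frac{17222127}{42228890} = \frac{140}{129} + \frac{17222127}{42228890} = \frac{8133698983}{5447526810}$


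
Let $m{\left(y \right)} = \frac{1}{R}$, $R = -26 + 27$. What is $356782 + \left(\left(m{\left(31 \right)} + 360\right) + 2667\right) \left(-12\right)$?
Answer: $320446$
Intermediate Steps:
$R = 1$
$m{\left(y \right)} = 1$ ($m{\left(y \right)} = 1^{-1} = 1$)
$356782 + \left(\left(m{\left(31 \right)} + 360\right) + 2667\right) \left(-12\right) = 356782 + \left(\left(1 + 360\right) + 2667\right) \left(-12\right) = 356782 + \left(361 + 2667\right) \left(-12\right) = 356782 + 3028 \left(-12\right) = 356782 - 36336 = 320446$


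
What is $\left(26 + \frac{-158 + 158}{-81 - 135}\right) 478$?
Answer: $12428$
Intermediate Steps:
$\left(26 + \frac{-158 + 158}{-81 - 135}\right) 478 = \left(26 + \frac{0}{-216}\right) 478 = \left(26 + 0 \left(- \frac{1}{216}\right)\right) 478 = \left(26 + 0\right) 478 = 26 \cdot 478 = 12428$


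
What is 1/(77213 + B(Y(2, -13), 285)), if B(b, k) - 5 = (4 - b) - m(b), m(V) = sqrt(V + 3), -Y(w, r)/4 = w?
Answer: 15446/1192894581 + I*sqrt(5)/5964472905 ≈ 1.2948e-5 + 3.749e-10*I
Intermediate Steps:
Y(w, r) = -4*w
m(V) = sqrt(3 + V)
B(b, k) = 9 - b - sqrt(3 + b) (B(b, k) = 5 + ((4 - b) - sqrt(3 + b)) = 5 + (4 - b - sqrt(3 + b)) = 9 - b - sqrt(3 + b))
1/(77213 + B(Y(2, -13), 285)) = 1/(77213 + (9 - (-4)*2 - sqrt(3 - 4*2))) = 1/(77213 + (9 - 1*(-8) - sqrt(3 - 8))) = 1/(77213 + (9 + 8 - sqrt(-5))) = 1/(77213 + (9 + 8 - I*sqrt(5))) = 1/(77213 + (17 - I*sqrt(5))) = 1/(77230 - I*sqrt(5))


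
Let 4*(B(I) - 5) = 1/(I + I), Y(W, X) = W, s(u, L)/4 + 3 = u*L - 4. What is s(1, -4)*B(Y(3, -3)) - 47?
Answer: -1613/6 ≈ -268.83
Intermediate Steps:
s(u, L) = -28 + 4*L*u (s(u, L) = -12 + 4*(u*L - 4) = -12 + 4*(L*u - 4) = -12 + 4*(-4 + L*u) = -12 + (-16 + 4*L*u) = -28 + 4*L*u)
B(I) = 5 + 1/(8*I) (B(I) = 5 + 1/(4*(I + I)) = 5 + 1/(4*((2*I))) = 5 + (1/(2*I))/4 = 5 + 1/(8*I))
s(1, -4)*B(Y(3, -3)) - 47 = (-28 + 4*(-4)*1)*(5 + (⅛)/3) - 47 = (-28 - 16)*(5 + (⅛)*(⅓)) - 47 = -44*(5 + 1/24) - 47 = -44*121/24 - 47 = -1331/6 - 47 = -1613/6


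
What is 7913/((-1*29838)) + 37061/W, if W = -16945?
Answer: -1239911903/505604910 ≈ -2.4523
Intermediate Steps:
7913/((-1*29838)) + 37061/W = 7913/((-1*29838)) + 37061/(-16945) = 7913/(-29838) + 37061*(-1/16945) = 7913*(-1/29838) - 37061/16945 = -7913/29838 - 37061/16945 = -1239911903/505604910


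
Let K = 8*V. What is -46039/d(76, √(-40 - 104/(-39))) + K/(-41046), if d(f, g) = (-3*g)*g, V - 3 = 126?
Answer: -44996009/109456 ≈ -411.09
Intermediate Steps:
V = 129 (V = 3 + 126 = 129)
d(f, g) = -3*g²
K = 1032 (K = 8*129 = 1032)
-46039/d(76, √(-40 - 104/(-39))) + K/(-41046) = -46039*(-1/(3*(-40 - 104/(-39)))) + 1032/(-41046) = -46039*(-1/(3*(-40 - 104*(-1/39)))) + 1032*(-1/41046) = -46039*(-1/(3*(-40 + 8/3))) - 172/6841 = -46039/((-3*(√(-112/3))²)) - 172/6841 = -46039/((-3*(4*I*√21/3)²)) - 172/6841 = -46039/((-3*(-112/3))) - 172/6841 = -46039/112 - 172/6841 = -46039*1/112 - 172/6841 = -6577/16 - 172/6841 = -44996009/109456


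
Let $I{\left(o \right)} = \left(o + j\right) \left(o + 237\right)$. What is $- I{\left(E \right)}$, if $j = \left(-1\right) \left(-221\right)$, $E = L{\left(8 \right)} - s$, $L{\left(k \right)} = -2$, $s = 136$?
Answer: $-8217$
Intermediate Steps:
$E = -138$ ($E = -2 - 136 = -138$)
$j = 221$
$I{\left(o \right)} = \left(221 + o\right) \left(237 + o\right)$ ($I{\left(o \right)} = \left(o + 221\right) \left(o + 237\right) = \left(221 + o\right) \left(237 + o\right)$)
$- I{\left(E \right)} = - (52377 + \left(-138\right)^{2} + 458 \left(-138\right)) = - (52377 + 19044 - 63204) = \left(-1\right) 8217 = -8217$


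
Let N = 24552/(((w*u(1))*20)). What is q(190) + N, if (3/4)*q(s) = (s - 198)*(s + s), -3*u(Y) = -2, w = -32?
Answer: -1973221/480 ≈ -4110.9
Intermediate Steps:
u(Y) = 2/3 (u(Y) = -1/3*(-2) = 2/3)
q(s) = 8*s*(-198 + s)/3 (q(s) = 4*((s - 198)*(s + s))/3 = 4*((-198 + s)*(2*s))/3 = 4*(2*s*(-198 + s))/3 = 8*s*(-198 + s)/3)
N = -9207/160 (N = 24552/((-32*2/3*20)) = 24552/((-64/3*20)) = 24552/(-1280/3) = 24552*(-3/1280) = -9207/160 ≈ -57.544)
q(190) + N = (8/3)*190*(-198 + 190) - 9207/160 = (8/3)*190*(-8) - 9207/160 = -12160/3 - 9207/160 = -1973221/480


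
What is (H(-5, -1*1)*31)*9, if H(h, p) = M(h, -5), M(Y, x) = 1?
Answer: 279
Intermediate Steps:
H(h, p) = 1
(H(-5, -1*1)*31)*9 = (1*31)*9 = 31*9 = 279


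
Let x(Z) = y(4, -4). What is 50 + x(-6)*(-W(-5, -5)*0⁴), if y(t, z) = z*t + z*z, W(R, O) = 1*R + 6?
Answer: 50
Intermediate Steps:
W(R, O) = 6 + R (W(R, O) = R + 6 = 6 + R)
y(t, z) = z² + t*z (y(t, z) = t*z + z² = z² + t*z)
x(Z) = 0 (x(Z) = -4*(4 - 4) = -4*0 = 0)
50 + x(-6)*(-W(-5, -5)*0⁴) = 50 + 0*(-(6 - 5)*0⁴) = 50 + 0*(-1*1*0) = 50 + 0*(-1*0) = 50 + 0*0 = 50 + 0 = 50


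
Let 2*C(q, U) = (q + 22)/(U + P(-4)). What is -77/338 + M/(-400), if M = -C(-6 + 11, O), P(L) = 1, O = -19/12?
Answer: -67589/236600 ≈ -0.28567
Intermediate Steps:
O = -19/12 (O = -19*1/12 = -19/12 ≈ -1.5833)
C(q, U) = (22 + q)/(2*(1 + U)) (C(q, U) = ((q + 22)/(U + 1))/2 = ((22 + q)/(1 + U))/2 = (22 + q)/(2*(1 + U)))
M = 162/7 (M = -(22 + (-6 + 11))/(2*(1 - 19/12)) = -(22 + 5)/(2*(-7/12)) = -(-12)*27/(2*7) = -1*(-162/7) = 162/7 ≈ 23.143)
-77/338 + M/(-400) = -77/338 + (162/7)/(-400) = -77*1/338 + (162/7)*(-1/400) = -77/338 - 81/1400 = -67589/236600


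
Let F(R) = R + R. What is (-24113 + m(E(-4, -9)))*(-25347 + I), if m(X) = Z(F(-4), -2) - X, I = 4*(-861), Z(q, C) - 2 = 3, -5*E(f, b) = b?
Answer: 3470726259/5 ≈ 6.9415e+8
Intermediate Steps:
E(f, b) = -b/5
F(R) = 2*R
Z(q, C) = 5 (Z(q, C) = 2 + 3 = 5)
I = -3444
m(X) = 5 - X
(-24113 + m(E(-4, -9)))*(-25347 + I) = (-24113 + (5 - (-1)*(-9)/5))*(-25347 - 3444) = (-24113 + (5 - 1*9/5))*(-28791) = (-24113 + (5 - 9/5))*(-28791) = (-24113 + 16/5)*(-28791) = -120549/5*(-28791) = 3470726259/5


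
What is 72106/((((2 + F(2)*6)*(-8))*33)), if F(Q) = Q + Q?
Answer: -36053/3432 ≈ -10.505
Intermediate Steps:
F(Q) = 2*Q
72106/((((2 + F(2)*6)*(-8))*33)) = 72106/((((2 + (2*2)*6)*(-8))*33)) = 72106/((((2 + 4*6)*(-8))*33)) = 72106/((((2 + 24)*(-8))*33)) = 72106/(((26*(-8))*33)) = 72106/((-208*33)) = 72106/(-6864) = 72106*(-1/6864) = -36053/3432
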